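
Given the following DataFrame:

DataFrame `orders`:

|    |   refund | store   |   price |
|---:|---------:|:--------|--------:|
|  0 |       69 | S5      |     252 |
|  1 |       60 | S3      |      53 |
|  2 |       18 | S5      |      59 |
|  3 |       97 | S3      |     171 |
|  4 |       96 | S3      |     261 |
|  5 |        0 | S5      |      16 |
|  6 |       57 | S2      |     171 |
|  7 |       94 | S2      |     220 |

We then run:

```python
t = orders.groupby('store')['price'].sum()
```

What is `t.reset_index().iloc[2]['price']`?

327

group by store, sum of price:
store
S2    391
S3    485
S5    327
Name: price, dtype: int64
reset_index():
  store  price
0    S2    391
1    S3    485
2    S5    327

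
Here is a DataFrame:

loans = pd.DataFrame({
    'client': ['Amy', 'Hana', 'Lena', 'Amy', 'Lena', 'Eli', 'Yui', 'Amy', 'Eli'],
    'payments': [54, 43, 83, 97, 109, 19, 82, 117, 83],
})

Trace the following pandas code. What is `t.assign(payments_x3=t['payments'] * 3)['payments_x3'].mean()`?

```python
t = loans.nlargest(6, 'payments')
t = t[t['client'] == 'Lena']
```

take 6 rows with largest payments:
  client  payments
7    Amy       117
4   Lena       109
3    Amy        97
2   Lena        83
8    Eli        83
6    Yui        82
filter rows where client == 'Lena':
  client  payments
4   Lena       109
2   Lena        83
add column payments_x3 = t['payments'] * 3:
  client  payments  payments_x3
4   Lena       109          327
2   Lena        83          249
Then the mean of column 'payments_x3': 288.0

288.0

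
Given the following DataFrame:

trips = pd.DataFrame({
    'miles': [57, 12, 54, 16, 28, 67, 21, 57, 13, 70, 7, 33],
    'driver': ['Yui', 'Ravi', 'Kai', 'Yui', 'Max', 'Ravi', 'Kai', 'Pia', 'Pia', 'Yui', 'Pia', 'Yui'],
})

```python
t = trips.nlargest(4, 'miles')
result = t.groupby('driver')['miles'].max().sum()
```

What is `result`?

194

take 4 rows with largest miles:
   miles driver
9     70    Yui
5     67   Ravi
0     57    Yui
7     57    Pia
group by driver, max of miles:
driver
Pia     57
Ravi    67
Yui     70
Name: miles, dtype: int64
Taking the sum of the resulting series gives 194.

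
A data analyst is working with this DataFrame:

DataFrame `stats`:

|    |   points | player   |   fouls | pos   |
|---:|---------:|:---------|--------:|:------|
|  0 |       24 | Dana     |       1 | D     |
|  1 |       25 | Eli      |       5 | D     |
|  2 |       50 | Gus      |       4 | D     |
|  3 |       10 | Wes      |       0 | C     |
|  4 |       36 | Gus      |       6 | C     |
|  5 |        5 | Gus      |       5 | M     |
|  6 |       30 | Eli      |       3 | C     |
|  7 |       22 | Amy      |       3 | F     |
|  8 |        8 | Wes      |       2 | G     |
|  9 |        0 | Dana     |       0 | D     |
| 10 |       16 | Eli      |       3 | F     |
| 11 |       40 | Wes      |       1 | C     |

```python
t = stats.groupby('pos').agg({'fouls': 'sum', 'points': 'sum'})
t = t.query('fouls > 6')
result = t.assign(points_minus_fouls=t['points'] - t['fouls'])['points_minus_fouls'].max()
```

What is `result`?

group by pos: sum(fouls), sum(points):
     fouls  points
pos               
C       10     116
D       10      99
F        6      38
G        2       8
M        5       5
filter rows where fouls > 6:
     fouls  points
pos               
C       10     116
D       10      99
add column points_minus_fouls = t['points'] - t['fouls']:
     fouls  points  points_minus_fouls
pos                                   
C       10     116                 106
D       10      99                  89
Reading off the max of column 'points_minus_fouls', we get 106.

106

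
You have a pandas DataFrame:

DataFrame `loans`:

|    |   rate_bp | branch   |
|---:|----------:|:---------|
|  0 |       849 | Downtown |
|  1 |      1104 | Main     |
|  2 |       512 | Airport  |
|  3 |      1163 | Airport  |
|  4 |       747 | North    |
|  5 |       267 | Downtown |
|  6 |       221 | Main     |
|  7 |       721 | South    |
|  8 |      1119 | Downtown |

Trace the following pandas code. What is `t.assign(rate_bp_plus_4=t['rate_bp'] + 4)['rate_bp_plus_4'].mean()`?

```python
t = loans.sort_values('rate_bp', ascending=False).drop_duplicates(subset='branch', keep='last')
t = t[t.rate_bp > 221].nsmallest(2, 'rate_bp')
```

393.5

sort by rate_bp descending:
   rate_bp    branch
3     1163   Airport
8     1119  Downtown
1     1104      Main
0      849  Downtown
4      747     North
7      721     South
2      512   Airport
5      267  Downtown
6      221      Main
drop duplicate branch (keep=last):
   rate_bp    branch
4      747     North
7      721     South
2      512   Airport
5      267  Downtown
6      221      Main
filter rows where rate_bp > 221:
   rate_bp    branch
4      747     North
7      721     South
2      512   Airport
5      267  Downtown
take 2 rows with smallest rate_bp:
   rate_bp    branch
5      267  Downtown
2      512   Airport
add column rate_bp_plus_4 = t['rate_bp'] + 4:
   rate_bp    branch  rate_bp_plus_4
5      267  Downtown             271
2      512   Airport             516
So mean() = 393.5.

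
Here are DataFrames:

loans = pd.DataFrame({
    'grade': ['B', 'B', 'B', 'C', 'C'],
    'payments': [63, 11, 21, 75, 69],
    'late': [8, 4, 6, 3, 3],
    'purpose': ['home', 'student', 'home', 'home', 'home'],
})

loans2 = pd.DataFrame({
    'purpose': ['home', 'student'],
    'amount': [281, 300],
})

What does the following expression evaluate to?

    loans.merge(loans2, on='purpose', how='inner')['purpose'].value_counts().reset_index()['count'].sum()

5

merge on 'purpose' (how='inner') → 5 rows:
  grade  payments  late  purpose  amount
0     B        63     8     home     281
1     B        11     4  student     300
2     B        21     6     home     281
3     C        75     3     home     281
4     C        69     3     home     281
value_counts of purpose:
purpose
home       4
student    1
Name: count, dtype: int64
reset_index():
   purpose  count
0     home      4
1  student      1
Taking the sum of column 'count' gives 5.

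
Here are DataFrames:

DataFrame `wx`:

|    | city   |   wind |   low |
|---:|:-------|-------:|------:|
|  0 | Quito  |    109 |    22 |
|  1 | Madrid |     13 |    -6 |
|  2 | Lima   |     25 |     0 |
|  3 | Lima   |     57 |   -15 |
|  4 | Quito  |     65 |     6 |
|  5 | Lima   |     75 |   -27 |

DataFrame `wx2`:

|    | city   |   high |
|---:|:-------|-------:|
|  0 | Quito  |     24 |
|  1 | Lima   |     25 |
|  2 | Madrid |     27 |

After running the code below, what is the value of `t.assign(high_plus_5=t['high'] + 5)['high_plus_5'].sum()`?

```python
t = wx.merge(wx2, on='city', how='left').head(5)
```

150

merge on 'city' (how='left') → 6 rows:
     city  wind  low  high
0   Quito   109   22    24
1  Madrid    13   -6    27
2    Lima    25    0    25
3    Lima    57  -15    25
4   Quito    65    6    24
5    Lima    75  -27    25
take first 5 rows:
     city  wind  low  high
0   Quito   109   22    24
1  Madrid    13   -6    27
2    Lima    25    0    25
3    Lima    57  -15    25
4   Quito    65    6    24
add column high_plus_5 = t['high'] + 5:
     city  wind  low  high  high_plus_5
0   Quito   109   22    24           29
1  Madrid    13   -6    27           32
2    Lima    25    0    25           30
3    Lima    57  -15    25           30
4   Quito    65    6    24           29
So sum() = 150.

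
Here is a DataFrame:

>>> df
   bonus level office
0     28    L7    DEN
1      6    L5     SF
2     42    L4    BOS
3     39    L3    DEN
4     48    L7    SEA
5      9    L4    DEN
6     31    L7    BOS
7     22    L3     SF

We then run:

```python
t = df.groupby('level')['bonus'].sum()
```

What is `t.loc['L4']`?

51

group by level, sum of bonus:
level
L3     61
L4     51
L5      6
L7    107
Name: bonus, dtype: int64
Finally, value at index 'L4' = 51.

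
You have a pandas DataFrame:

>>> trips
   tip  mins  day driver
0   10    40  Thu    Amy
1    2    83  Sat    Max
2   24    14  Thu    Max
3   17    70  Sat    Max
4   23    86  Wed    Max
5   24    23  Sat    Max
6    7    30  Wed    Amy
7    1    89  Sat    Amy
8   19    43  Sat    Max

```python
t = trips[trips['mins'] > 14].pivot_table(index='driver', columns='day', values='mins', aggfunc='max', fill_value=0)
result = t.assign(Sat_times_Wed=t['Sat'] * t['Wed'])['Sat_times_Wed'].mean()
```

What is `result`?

filter rows where mins > 14:
   tip  mins  day driver
0   10    40  Thu    Amy
1    2    83  Sat    Max
3   17    70  Sat    Max
4   23    86  Wed    Max
5   24    23  Sat    Max
6    7    30  Wed    Amy
7    1    89  Sat    Amy
8   19    43  Sat    Max
pivot: rows=driver, cols=day, max(mins):
day     Sat  Thu  Wed
driver               
Amy      89   40   30
Max      83    0   86
add column Sat_times_Wed = t['Sat'] * t['Wed']:
day     Sat  Thu  Wed  Sat_times_Wed
driver                              
Amy      89   40   30           2670
Max      83    0   86           7138
Taking the mean of column 'Sat_times_Wed' gives 4904.0.

4904.0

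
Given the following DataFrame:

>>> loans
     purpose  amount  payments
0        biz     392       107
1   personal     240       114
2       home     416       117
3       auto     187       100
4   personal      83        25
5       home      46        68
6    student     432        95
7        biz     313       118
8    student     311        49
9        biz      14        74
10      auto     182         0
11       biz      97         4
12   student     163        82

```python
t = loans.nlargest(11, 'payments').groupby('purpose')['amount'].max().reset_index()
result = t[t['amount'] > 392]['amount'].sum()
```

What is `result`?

848

take 11 rows with largest payments:
     purpose  amount  payments
7        biz     313       118
2       home     416       117
1   personal     240       114
0        biz     392       107
3       auto     187       100
6    student     432        95
12   student     163        82
9        biz      14        74
5       home      46        68
8    student     311        49
4   personal      83        25
group by purpose, max of amount:
purpose
auto        187
biz         392
home        416
personal    240
student     432
Name: amount, dtype: int64
reset_index():
    purpose  amount
0      auto     187
1       biz     392
2      home     416
3  personal     240
4   student     432
filter rows where amount > 392:
   purpose  amount
2     home     416
4  student     432
Hence 848.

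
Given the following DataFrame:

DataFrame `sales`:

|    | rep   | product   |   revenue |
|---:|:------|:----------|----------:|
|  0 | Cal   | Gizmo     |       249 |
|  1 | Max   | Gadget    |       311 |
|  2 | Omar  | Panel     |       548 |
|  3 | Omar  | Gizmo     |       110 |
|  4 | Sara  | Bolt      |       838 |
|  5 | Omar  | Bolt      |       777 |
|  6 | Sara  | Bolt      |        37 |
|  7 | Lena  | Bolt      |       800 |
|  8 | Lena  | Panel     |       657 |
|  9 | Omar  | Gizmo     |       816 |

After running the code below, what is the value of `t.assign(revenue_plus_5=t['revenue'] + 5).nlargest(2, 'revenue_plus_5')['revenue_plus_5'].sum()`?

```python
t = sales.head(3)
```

take first 3 rows:
    rep product  revenue
0   Cal   Gizmo      249
1   Max  Gadget      311
2  Omar   Panel      548
add column revenue_plus_5 = t['revenue'] + 5:
    rep product  revenue  revenue_plus_5
0   Cal   Gizmo      249             254
1   Max  Gadget      311             316
2  Omar   Panel      548             553
take 2 rows with largest revenue_plus_5:
    rep product  revenue  revenue_plus_5
2  Omar   Panel      548             553
1   Max  Gadget      311             316

869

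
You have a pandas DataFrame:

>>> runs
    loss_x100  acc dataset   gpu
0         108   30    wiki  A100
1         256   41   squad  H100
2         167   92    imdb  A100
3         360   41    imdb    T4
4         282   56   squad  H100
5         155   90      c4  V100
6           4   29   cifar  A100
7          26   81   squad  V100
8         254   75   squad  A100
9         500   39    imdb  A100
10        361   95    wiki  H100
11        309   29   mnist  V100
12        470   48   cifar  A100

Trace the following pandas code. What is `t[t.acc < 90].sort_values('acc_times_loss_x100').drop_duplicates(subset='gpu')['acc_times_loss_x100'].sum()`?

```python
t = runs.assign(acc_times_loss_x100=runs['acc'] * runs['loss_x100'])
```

27478

add column acc_times_loss_x100 = runs['acc'] * runs['loss_x100']:
    loss_x100  acc dataset   gpu  acc_times_loss_x100
0         108   30    wiki  A100                 3240
1         256   41   squad  H100                10496
2         167   92    imdb  A100                15364
3         360   41    imdb    T4                14760
4         282   56   squad  H100                15792
5         155   90      c4  V100                13950
6           4   29   cifar  A100                  116
7          26   81   squad  V100                 2106
8         254   75   squad  A100                19050
9         500   39    imdb  A100                19500
10        361   95    wiki  H100                34295
11        309   29   mnist  V100                 8961
12        470   48   cifar  A100                22560
filter rows where acc < 90:
    loss_x100  acc dataset   gpu  acc_times_loss_x100
0         108   30    wiki  A100                 3240
1         256   41   squad  H100                10496
3         360   41    imdb    T4                14760
4         282   56   squad  H100                15792
6           4   29   cifar  A100                  116
7          26   81   squad  V100                 2106
8         254   75   squad  A100                19050
9         500   39    imdb  A100                19500
11        309   29   mnist  V100                 8961
12        470   48   cifar  A100                22560
sort by acc_times_loss_x100:
    loss_x100  acc dataset   gpu  acc_times_loss_x100
6           4   29   cifar  A100                  116
7          26   81   squad  V100                 2106
0         108   30    wiki  A100                 3240
11        309   29   mnist  V100                 8961
1         256   41   squad  H100                10496
3         360   41    imdb    T4                14760
4         282   56   squad  H100                15792
8         254   75   squad  A100                19050
9         500   39    imdb  A100                19500
12        470   48   cifar  A100                22560
drop duplicate gpu (keep=first):
   loss_x100  acc dataset   gpu  acc_times_loss_x100
6          4   29   cifar  A100                  116
7         26   81   squad  V100                 2106
1        256   41   squad  H100                10496
3        360   41    imdb    T4                14760
Then the sum of column 'acc_times_loss_x100': 27478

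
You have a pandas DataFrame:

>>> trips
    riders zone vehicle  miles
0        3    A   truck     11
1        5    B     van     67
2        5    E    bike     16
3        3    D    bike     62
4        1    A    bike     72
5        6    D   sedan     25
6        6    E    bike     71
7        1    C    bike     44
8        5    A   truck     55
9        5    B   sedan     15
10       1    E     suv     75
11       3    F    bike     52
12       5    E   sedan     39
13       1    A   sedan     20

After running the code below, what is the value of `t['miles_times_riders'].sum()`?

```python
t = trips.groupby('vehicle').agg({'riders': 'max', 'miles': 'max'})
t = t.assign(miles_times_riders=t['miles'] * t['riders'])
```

group by vehicle: max(riders), max(miles):
         riders  miles
vehicle               
bike          6     72
sedan         6     39
suv           1     75
truck         5     55
van           5     67
add column miles_times_riders = t['miles'] * t['riders']:
         riders  miles  miles_times_riders
vehicle                                   
bike          6     72                 432
sedan         6     39                 234
suv           1     75                  75
truck         5     55                 275
van           5     67                 335

1351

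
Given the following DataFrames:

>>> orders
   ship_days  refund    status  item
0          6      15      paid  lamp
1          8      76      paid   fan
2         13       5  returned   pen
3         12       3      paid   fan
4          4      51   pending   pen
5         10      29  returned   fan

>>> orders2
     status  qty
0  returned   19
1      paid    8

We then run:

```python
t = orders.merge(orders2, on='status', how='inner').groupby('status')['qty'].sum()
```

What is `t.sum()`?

merge on 'status' (how='inner') → 5 rows:
   ship_days  refund    status  item  qty
0          6      15      paid  lamp    8
1          8      76      paid   fan    8
2         13       5  returned   pen   19
3         12       3      paid   fan    8
4         10      29  returned   fan   19
group by status, sum of qty:
status
paid        24
returned    38
Name: qty, dtype: int64

62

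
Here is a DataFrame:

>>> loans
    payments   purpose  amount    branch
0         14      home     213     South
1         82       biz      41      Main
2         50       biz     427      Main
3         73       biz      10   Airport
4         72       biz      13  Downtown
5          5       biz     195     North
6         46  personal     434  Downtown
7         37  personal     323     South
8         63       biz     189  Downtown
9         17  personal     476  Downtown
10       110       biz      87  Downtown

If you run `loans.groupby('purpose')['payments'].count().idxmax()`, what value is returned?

biz

group by purpose, count of payments:
purpose
biz         7
home        1
personal    3
Name: payments, dtype: int64
Then the label with the largest value: biz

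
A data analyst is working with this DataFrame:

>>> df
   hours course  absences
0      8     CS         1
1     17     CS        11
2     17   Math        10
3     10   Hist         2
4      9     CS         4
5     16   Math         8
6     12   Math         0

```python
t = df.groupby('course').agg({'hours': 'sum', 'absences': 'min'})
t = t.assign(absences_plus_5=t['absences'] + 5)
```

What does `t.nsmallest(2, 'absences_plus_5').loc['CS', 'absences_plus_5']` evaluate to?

group by course: sum(hours), min(absences):
        hours  absences
course                 
CS         34         1
Hist       10         2
Math       45         0
add column absences_plus_5 = t['absences'] + 5:
        hours  absences  absences_plus_5
course                                  
CS         34         1                6
Hist       10         2                7
Math       45         0                5
take 2 rows with smallest absences_plus_5:
        hours  absences  absences_plus_5
course                                  
Math       45         0                5
CS         34         1                6
The value at row 'CS', column 'absences_plus_5' is 6.

6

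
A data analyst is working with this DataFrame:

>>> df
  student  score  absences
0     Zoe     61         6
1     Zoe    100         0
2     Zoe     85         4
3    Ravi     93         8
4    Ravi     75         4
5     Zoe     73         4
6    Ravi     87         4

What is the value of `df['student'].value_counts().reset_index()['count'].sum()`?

value_counts of student:
student
Zoe     4
Ravi    3
Name: count, dtype: int64
reset_index():
  student  count
0     Zoe      4
1    Ravi      3

7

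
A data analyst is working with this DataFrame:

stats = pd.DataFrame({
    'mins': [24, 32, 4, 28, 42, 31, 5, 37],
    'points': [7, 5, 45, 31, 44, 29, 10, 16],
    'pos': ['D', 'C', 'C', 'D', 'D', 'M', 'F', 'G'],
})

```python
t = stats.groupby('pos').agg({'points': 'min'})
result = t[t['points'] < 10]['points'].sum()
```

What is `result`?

12

group by pos, min of points:
     points
pos        
C         5
D         7
F        10
G        16
M        29
filter rows where points < 10:
     points
pos        
C         5
D         7
So sum() = 12.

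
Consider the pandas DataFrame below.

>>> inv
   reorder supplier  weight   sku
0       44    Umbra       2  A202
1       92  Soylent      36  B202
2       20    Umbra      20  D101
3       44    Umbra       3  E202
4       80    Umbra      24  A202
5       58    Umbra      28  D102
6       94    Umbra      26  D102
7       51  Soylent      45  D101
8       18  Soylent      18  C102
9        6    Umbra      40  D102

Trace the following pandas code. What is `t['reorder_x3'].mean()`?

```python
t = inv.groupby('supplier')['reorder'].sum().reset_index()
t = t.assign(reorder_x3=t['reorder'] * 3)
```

760.5

group by supplier, sum of reorder:
supplier
Soylent    161
Umbra      346
Name: reorder, dtype: int64
reset_index():
  supplier  reorder
0  Soylent      161
1    Umbra      346
add column reorder_x3 = t['reorder'] * 3:
  supplier  reorder  reorder_x3
0  Soylent      161         483
1    Umbra      346        1038
Reading off the mean of column 'reorder_x3', we get 760.5.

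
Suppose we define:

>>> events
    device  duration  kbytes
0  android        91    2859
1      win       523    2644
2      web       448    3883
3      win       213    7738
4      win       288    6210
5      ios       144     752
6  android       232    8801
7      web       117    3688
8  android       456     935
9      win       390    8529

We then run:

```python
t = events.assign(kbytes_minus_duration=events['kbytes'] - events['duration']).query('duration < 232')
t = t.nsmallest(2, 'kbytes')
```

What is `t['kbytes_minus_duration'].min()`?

608

add column kbytes_minus_duration = events['kbytes'] - events['duration']:
    device  duration  kbytes  kbytes_minus_duration
0  android        91    2859                   2768
1      win       523    2644                   2121
2      web       448    3883                   3435
3      win       213    7738                   7525
4      win       288    6210                   5922
5      ios       144     752                    608
6  android       232    8801                   8569
7      web       117    3688                   3571
8  android       456     935                    479
9      win       390    8529                   8139
filter rows where duration < 232:
    device  duration  kbytes  kbytes_minus_duration
0  android        91    2859                   2768
3      win       213    7738                   7525
5      ios       144     752                    608
7      web       117    3688                   3571
take 2 rows with smallest kbytes:
    device  duration  kbytes  kbytes_minus_duration
5      ios       144     752                    608
0  android        91    2859                   2768
Finally, min of column 'kbytes_minus_duration' = 608.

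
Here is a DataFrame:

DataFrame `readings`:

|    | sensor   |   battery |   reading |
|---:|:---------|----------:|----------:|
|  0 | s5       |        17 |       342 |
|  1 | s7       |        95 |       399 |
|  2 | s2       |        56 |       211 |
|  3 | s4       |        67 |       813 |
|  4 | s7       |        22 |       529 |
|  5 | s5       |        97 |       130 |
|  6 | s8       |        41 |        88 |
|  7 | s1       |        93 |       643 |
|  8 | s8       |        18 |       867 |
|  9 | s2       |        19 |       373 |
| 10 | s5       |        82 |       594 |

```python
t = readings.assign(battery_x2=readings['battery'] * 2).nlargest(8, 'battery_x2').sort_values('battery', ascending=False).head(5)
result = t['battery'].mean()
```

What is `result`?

86.8

add column battery_x2 = readings['battery'] * 2:
   sensor  battery  reading  battery_x2
0      s5       17      342          34
1      s7       95      399         190
2      s2       56      211         112
3      s4       67      813         134
4      s7       22      529          44
5      s5       97      130         194
6      s8       41       88          82
7      s1       93      643         186
8      s8       18      867          36
9      s2       19      373          38
10     s5       82      594         164
take 8 rows with largest battery_x2:
   sensor  battery  reading  battery_x2
5      s5       97      130         194
1      s7       95      399         190
7      s1       93      643         186
10     s5       82      594         164
3      s4       67      813         134
2      s2       56      211         112
6      s8       41       88          82
4      s7       22      529          44
sort by battery descending:
   sensor  battery  reading  battery_x2
5      s5       97      130         194
1      s7       95      399         190
7      s1       93      643         186
10     s5       82      594         164
3      s4       67      813         134
2      s2       56      211         112
6      s8       41       88          82
4      s7       22      529          44
take first 5 rows:
   sensor  battery  reading  battery_x2
5      s5       97      130         194
1      s7       95      399         190
7      s1       93      643         186
10     s5       82      594         164
3      s4       67      813         134
mean of column 'battery' → 86.8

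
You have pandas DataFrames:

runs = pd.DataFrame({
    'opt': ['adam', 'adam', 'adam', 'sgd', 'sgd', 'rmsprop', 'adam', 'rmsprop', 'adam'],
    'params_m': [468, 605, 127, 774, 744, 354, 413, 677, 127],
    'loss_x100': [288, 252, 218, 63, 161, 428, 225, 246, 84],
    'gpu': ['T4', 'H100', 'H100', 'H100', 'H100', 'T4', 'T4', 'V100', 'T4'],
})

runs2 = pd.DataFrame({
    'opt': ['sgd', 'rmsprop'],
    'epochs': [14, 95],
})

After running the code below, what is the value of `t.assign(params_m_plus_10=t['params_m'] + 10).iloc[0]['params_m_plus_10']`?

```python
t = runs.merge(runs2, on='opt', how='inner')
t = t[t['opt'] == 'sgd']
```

merge on 'opt' (how='inner') → 4 rows:
       opt  params_m  loss_x100   gpu  epochs
0      sgd       774         63  H100      14
1      sgd       744        161  H100      14
2  rmsprop       354        428    T4      95
3  rmsprop       677        246  V100      95
filter rows where opt == 'sgd':
   opt  params_m  loss_x100   gpu  epochs
0  sgd       774         63  H100      14
1  sgd       744        161  H100      14
add column params_m_plus_10 = t['params_m'] + 10:
   opt  params_m  loss_x100   gpu  epochs  params_m_plus_10
0  sgd       774         63  H100      14               784
1  sgd       744        161  H100      14               754
Hence 784.

784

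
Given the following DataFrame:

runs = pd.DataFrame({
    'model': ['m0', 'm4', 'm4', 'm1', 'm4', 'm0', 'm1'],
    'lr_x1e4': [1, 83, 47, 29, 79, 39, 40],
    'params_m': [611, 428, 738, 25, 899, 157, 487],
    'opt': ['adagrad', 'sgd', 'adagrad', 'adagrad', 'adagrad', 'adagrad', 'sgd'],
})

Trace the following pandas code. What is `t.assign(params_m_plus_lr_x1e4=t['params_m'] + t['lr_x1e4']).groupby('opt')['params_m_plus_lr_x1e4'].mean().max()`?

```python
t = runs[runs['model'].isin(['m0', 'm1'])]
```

527.0

filter rows where model in ['m0', 'm1']:
  model  lr_x1e4  params_m      opt
0    m0        1       611  adagrad
3    m1       29        25  adagrad
5    m0       39       157  adagrad
6    m1       40       487      sgd
add column params_m_plus_lr_x1e4 = t['params_m'] + t['lr_x1e4']:
  model  lr_x1e4  params_m      opt  params_m_plus_lr_x1e4
0    m0        1       611  adagrad                    612
3    m1       29        25  adagrad                     54
5    m0       39       157  adagrad                    196
6    m1       40       487      sgd                    527
group by opt, mean of params_m_plus_lr_x1e4:
opt
adagrad    287.333333
sgd        527.000000
Name: params_m_plus_lr_x1e4, dtype: float64
Finally, max of the resulting series = 527.0.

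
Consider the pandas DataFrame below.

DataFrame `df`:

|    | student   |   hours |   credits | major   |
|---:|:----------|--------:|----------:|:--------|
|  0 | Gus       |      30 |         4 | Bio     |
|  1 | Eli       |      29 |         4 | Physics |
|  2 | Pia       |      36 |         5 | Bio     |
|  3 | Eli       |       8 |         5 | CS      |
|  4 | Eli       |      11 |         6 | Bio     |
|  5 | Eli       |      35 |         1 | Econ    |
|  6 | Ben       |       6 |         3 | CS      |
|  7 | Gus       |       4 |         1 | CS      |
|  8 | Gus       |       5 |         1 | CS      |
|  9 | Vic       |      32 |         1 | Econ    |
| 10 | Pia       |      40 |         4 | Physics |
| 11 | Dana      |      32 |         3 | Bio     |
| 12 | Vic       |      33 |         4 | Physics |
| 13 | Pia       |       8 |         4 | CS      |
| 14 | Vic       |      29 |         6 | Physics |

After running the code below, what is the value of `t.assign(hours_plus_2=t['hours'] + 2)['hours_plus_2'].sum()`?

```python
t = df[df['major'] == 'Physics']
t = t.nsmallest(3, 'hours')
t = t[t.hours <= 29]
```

filter rows where major == 'Physics':
   student  hours  credits    major
1      Eli     29        4  Physics
10     Pia     40        4  Physics
12     Vic     33        4  Physics
14     Vic     29        6  Physics
take 3 rows with smallest hours:
   student  hours  credits    major
1      Eli     29        4  Physics
14     Vic     29        6  Physics
12     Vic     33        4  Physics
filter rows where hours <= 29:
   student  hours  credits    major
1      Eli     29        4  Physics
14     Vic     29        6  Physics
add column hours_plus_2 = t['hours'] + 2:
   student  hours  credits    major  hours_plus_2
1      Eli     29        4  Physics            31
14     Vic     29        6  Physics            31

62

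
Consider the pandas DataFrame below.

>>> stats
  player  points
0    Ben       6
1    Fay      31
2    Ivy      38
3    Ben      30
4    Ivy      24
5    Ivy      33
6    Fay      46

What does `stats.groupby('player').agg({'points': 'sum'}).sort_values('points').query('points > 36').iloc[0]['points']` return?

77

group by player, sum of points:
        points
player        
Ben         36
Fay         77
Ivy         95
sort by points:
        points
player        
Ben         36
Fay         77
Ivy         95
filter rows where points > 36:
        points
player        
Fay         77
Ivy         95
Taking the value at position 0, column 'points' gives 77.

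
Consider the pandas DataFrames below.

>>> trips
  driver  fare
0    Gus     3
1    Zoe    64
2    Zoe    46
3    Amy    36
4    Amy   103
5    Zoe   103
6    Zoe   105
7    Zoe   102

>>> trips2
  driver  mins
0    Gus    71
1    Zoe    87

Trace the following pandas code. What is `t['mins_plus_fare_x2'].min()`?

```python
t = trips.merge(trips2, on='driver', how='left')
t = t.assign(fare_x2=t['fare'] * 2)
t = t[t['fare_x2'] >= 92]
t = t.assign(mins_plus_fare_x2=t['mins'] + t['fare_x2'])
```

179.0

merge on 'driver' (how='left') → 8 rows:
  driver  fare  mins
0    Gus     3  71.0
1    Zoe    64  87.0
2    Zoe    46  87.0
3    Amy    36   NaN
4    Amy   103   NaN
5    Zoe   103  87.0
6    Zoe   105  87.0
7    Zoe   102  87.0
add column fare_x2 = t['fare'] * 2:
  driver  fare  mins  fare_x2
0    Gus     3  71.0        6
1    Zoe    64  87.0      128
2    Zoe    46  87.0       92
3    Amy    36   NaN       72
4    Amy   103   NaN      206
5    Zoe   103  87.0      206
6    Zoe   105  87.0      210
7    Zoe   102  87.0      204
filter rows where fare_x2 >= 92:
  driver  fare  mins  fare_x2
1    Zoe    64  87.0      128
2    Zoe    46  87.0       92
4    Amy   103   NaN      206
5    Zoe   103  87.0      206
6    Zoe   105  87.0      210
7    Zoe   102  87.0      204
add column mins_plus_fare_x2 = t['mins'] + t['fare_x2']:
  driver  fare  mins  fare_x2  mins_plus_fare_x2
1    Zoe    64  87.0      128              215.0
2    Zoe    46  87.0       92              179.0
4    Amy   103   NaN      206                NaN
5    Zoe   103  87.0      206              293.0
6    Zoe   105  87.0      210              297.0
7    Zoe   102  87.0      204              291.0
Then the min of column 'mins_plus_fare_x2': 179.0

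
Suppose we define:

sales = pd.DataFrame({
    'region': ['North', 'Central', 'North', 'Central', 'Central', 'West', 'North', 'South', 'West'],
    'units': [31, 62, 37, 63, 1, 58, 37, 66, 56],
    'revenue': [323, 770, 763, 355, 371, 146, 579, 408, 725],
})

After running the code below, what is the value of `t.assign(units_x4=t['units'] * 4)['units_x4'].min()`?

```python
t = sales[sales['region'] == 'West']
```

filter rows where region == 'West':
  region  units  revenue
5   West     58      146
8   West     56      725
add column units_x4 = t['units'] * 4:
  region  units  revenue  units_x4
5   West     58      146       232
8   West     56      725       224
So min() = 224.

224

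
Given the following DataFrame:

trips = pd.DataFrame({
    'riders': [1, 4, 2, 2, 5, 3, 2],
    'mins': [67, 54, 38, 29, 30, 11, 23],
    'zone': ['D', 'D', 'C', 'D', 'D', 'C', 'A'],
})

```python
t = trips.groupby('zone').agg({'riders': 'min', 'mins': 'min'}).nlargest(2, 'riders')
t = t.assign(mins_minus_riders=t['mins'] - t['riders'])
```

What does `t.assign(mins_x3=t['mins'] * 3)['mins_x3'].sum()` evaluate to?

102

group by zone: min(riders), min(mins):
      riders  mins
zone              
A          2    23
C          2    11
D          1    29
take 2 rows with largest riders:
      riders  mins
zone              
A          2    23
C          2    11
add column mins_minus_riders = t['mins'] - t['riders']:
      riders  mins  mins_minus_riders
zone                                 
A          2    23                 21
C          2    11                  9
add column mins_x3 = t['mins'] * 3:
      riders  mins  mins_minus_riders  mins_x3
zone                                          
A          2    23                 21       69
C          2    11                  9       33
Finally, sum of column 'mins_x3' = 102.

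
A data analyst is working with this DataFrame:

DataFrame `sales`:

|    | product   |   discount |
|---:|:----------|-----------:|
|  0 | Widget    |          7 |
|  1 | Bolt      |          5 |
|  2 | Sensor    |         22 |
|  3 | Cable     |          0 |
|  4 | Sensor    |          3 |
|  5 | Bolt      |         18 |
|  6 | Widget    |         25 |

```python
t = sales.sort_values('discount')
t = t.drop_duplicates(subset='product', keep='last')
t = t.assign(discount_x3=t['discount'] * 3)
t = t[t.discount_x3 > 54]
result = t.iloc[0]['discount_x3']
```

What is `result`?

sort by discount:
  product  discount
3   Cable         0
4  Sensor         3
1    Bolt         5
0  Widget         7
5    Bolt        18
2  Sensor        22
6  Widget        25
drop duplicate product (keep=last):
  product  discount
3   Cable         0
5    Bolt        18
2  Sensor        22
6  Widget        25
add column discount_x3 = t['discount'] * 3:
  product  discount  discount_x3
3   Cable         0            0
5    Bolt        18           54
2  Sensor        22           66
6  Widget        25           75
filter rows where discount_x3 > 54:
  product  discount  discount_x3
2  Sensor        22           66
6  Widget        25           75
value at position 0, column 'discount_x3' → 66

66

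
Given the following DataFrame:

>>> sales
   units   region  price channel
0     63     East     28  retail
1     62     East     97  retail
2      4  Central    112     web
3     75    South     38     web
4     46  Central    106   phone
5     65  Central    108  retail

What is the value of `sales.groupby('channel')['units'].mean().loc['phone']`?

46.0

group by channel, mean of units:
channel
phone     46.000000
retail    63.333333
web       39.500000
Name: units, dtype: float64
Hence 46.0.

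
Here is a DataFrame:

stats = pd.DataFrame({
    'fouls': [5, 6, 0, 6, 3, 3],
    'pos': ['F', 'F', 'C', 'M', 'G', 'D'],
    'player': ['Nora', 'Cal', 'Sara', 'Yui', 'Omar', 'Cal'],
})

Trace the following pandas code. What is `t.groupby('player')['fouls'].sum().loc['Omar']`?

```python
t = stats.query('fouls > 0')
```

3

filter rows where fouls > 0:
   fouls pos player
0      5   F   Nora
1      6   F    Cal
3      6   M    Yui
4      3   G   Omar
5      3   D    Cal
group by player, sum of fouls:
player
Cal     9
Nora    5
Omar    3
Yui     6
Name: fouls, dtype: int64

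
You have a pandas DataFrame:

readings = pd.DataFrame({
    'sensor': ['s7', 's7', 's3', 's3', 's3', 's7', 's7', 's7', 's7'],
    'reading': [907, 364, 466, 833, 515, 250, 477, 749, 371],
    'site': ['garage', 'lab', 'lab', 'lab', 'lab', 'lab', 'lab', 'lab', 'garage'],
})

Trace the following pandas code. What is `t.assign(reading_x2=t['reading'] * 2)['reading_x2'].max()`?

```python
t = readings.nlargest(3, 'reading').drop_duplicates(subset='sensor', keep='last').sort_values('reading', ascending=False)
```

1666

take 3 rows with largest reading:
  sensor  reading    site
0     s7      907  garage
3     s3      833     lab
7     s7      749     lab
drop duplicate sensor (keep=last):
  sensor  reading site
3     s3      833  lab
7     s7      749  lab
sort by reading descending:
  sensor  reading site
3     s3      833  lab
7     s7      749  lab
add column reading_x2 = t['reading'] * 2:
  sensor  reading site  reading_x2
3     s3      833  lab        1666
7     s7      749  lab        1498
The max of column 'reading_x2' is 1666.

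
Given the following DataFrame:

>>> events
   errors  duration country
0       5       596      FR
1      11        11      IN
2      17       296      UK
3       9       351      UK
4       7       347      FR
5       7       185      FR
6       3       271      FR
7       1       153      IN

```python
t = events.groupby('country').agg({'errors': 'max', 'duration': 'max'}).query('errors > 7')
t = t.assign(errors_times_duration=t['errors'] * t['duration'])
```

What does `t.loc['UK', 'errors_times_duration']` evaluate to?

group by country: max(errors), max(duration):
         errors  duration
country                  
FR            7       596
IN           11       153
UK           17       351
filter rows where errors > 7:
         errors  duration
country                  
IN           11       153
UK           17       351
add column errors_times_duration = t['errors'] * t['duration']:
         errors  duration  errors_times_duration
country                                         
IN           11       153                   1683
UK           17       351                   5967

5967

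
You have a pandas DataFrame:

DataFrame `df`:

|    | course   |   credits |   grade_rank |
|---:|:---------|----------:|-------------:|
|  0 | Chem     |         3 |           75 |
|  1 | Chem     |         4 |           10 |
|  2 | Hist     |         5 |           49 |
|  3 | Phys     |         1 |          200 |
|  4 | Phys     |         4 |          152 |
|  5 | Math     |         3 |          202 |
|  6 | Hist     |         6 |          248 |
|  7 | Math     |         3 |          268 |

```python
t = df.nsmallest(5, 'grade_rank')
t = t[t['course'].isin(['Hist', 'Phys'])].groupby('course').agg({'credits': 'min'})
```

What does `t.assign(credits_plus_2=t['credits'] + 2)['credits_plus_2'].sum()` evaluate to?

take 5 rows with smallest grade_rank:
  course  credits  grade_rank
1   Chem        4          10
2   Hist        5          49
0   Chem        3          75
4   Phys        4         152
3   Phys        1         200
filter rows where course in ['Hist', 'Phys']:
  course  credits  grade_rank
2   Hist        5          49
4   Phys        4         152
3   Phys        1         200
group by course, min of credits:
        credits
course         
Hist          5
Phys          1
add column credits_plus_2 = t['credits'] + 2:
        credits  credits_plus_2
course                         
Hist          5               7
Phys          1               3

10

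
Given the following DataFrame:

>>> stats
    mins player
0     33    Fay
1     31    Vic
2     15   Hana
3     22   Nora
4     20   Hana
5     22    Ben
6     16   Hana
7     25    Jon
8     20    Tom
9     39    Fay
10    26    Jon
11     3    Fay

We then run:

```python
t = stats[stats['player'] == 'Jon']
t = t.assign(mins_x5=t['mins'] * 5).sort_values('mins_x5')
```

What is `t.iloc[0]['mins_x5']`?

125

filter rows where player == 'Jon':
    mins player
7     25    Jon
10    26    Jon
add column mins_x5 = t['mins'] * 5:
    mins player  mins_x5
7     25    Jon      125
10    26    Jon      130
sort by mins_x5:
    mins player  mins_x5
7     25    Jon      125
10    26    Jon      130
Hence 125.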